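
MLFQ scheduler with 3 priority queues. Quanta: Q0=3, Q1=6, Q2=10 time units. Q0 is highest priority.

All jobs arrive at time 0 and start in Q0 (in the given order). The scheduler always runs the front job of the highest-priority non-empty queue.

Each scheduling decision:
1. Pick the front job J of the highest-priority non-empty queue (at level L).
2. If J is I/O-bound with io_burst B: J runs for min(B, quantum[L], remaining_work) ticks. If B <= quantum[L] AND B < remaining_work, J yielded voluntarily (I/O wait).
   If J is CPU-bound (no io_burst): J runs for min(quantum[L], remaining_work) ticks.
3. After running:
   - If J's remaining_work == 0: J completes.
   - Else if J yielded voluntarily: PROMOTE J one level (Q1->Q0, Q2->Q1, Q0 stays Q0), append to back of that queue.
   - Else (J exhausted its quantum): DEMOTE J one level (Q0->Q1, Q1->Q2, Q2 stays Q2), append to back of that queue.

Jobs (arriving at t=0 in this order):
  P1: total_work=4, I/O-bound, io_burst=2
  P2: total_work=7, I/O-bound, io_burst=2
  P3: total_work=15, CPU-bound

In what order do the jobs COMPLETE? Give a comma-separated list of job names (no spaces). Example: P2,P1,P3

t=0-2: P1@Q0 runs 2, rem=2, I/O yield, promote→Q0. Q0=[P2,P3,P1] Q1=[] Q2=[]
t=2-4: P2@Q0 runs 2, rem=5, I/O yield, promote→Q0. Q0=[P3,P1,P2] Q1=[] Q2=[]
t=4-7: P3@Q0 runs 3, rem=12, quantum used, demote→Q1. Q0=[P1,P2] Q1=[P3] Q2=[]
t=7-9: P1@Q0 runs 2, rem=0, completes. Q0=[P2] Q1=[P3] Q2=[]
t=9-11: P2@Q0 runs 2, rem=3, I/O yield, promote→Q0. Q0=[P2] Q1=[P3] Q2=[]
t=11-13: P2@Q0 runs 2, rem=1, I/O yield, promote→Q0. Q0=[P2] Q1=[P3] Q2=[]
t=13-14: P2@Q0 runs 1, rem=0, completes. Q0=[] Q1=[P3] Q2=[]
t=14-20: P3@Q1 runs 6, rem=6, quantum used, demote→Q2. Q0=[] Q1=[] Q2=[P3]
t=20-26: P3@Q2 runs 6, rem=0, completes. Q0=[] Q1=[] Q2=[]

Answer: P1,P2,P3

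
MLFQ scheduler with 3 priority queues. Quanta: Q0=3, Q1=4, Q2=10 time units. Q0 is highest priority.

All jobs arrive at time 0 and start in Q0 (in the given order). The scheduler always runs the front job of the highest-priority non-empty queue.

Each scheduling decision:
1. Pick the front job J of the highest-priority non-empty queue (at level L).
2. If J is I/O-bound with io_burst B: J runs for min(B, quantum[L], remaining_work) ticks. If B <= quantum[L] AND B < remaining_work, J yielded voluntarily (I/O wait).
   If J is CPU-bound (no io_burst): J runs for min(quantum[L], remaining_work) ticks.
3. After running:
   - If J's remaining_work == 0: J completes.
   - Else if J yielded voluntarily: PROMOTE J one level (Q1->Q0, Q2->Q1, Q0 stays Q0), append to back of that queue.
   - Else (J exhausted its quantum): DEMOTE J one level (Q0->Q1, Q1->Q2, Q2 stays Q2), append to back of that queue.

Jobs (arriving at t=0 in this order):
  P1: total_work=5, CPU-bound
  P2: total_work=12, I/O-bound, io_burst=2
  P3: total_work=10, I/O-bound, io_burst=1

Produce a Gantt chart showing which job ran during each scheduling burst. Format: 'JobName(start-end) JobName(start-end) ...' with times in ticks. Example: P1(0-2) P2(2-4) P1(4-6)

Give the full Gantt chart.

t=0-3: P1@Q0 runs 3, rem=2, quantum used, demote→Q1. Q0=[P2,P3] Q1=[P1] Q2=[]
t=3-5: P2@Q0 runs 2, rem=10, I/O yield, promote→Q0. Q0=[P3,P2] Q1=[P1] Q2=[]
t=5-6: P3@Q0 runs 1, rem=9, I/O yield, promote→Q0. Q0=[P2,P3] Q1=[P1] Q2=[]
t=6-8: P2@Q0 runs 2, rem=8, I/O yield, promote→Q0. Q0=[P3,P2] Q1=[P1] Q2=[]
t=8-9: P3@Q0 runs 1, rem=8, I/O yield, promote→Q0. Q0=[P2,P3] Q1=[P1] Q2=[]
t=9-11: P2@Q0 runs 2, rem=6, I/O yield, promote→Q0. Q0=[P3,P2] Q1=[P1] Q2=[]
t=11-12: P3@Q0 runs 1, rem=7, I/O yield, promote→Q0. Q0=[P2,P3] Q1=[P1] Q2=[]
t=12-14: P2@Q0 runs 2, rem=4, I/O yield, promote→Q0. Q0=[P3,P2] Q1=[P1] Q2=[]
t=14-15: P3@Q0 runs 1, rem=6, I/O yield, promote→Q0. Q0=[P2,P3] Q1=[P1] Q2=[]
t=15-17: P2@Q0 runs 2, rem=2, I/O yield, promote→Q0. Q0=[P3,P2] Q1=[P1] Q2=[]
t=17-18: P3@Q0 runs 1, rem=5, I/O yield, promote→Q0. Q0=[P2,P3] Q1=[P1] Q2=[]
t=18-20: P2@Q0 runs 2, rem=0, completes. Q0=[P3] Q1=[P1] Q2=[]
t=20-21: P3@Q0 runs 1, rem=4, I/O yield, promote→Q0. Q0=[P3] Q1=[P1] Q2=[]
t=21-22: P3@Q0 runs 1, rem=3, I/O yield, promote→Q0. Q0=[P3] Q1=[P1] Q2=[]
t=22-23: P3@Q0 runs 1, rem=2, I/O yield, promote→Q0. Q0=[P3] Q1=[P1] Q2=[]
t=23-24: P3@Q0 runs 1, rem=1, I/O yield, promote→Q0. Q0=[P3] Q1=[P1] Q2=[]
t=24-25: P3@Q0 runs 1, rem=0, completes. Q0=[] Q1=[P1] Q2=[]
t=25-27: P1@Q1 runs 2, rem=0, completes. Q0=[] Q1=[] Q2=[]

Answer: P1(0-3) P2(3-5) P3(5-6) P2(6-8) P3(8-9) P2(9-11) P3(11-12) P2(12-14) P3(14-15) P2(15-17) P3(17-18) P2(18-20) P3(20-21) P3(21-22) P3(22-23) P3(23-24) P3(24-25) P1(25-27)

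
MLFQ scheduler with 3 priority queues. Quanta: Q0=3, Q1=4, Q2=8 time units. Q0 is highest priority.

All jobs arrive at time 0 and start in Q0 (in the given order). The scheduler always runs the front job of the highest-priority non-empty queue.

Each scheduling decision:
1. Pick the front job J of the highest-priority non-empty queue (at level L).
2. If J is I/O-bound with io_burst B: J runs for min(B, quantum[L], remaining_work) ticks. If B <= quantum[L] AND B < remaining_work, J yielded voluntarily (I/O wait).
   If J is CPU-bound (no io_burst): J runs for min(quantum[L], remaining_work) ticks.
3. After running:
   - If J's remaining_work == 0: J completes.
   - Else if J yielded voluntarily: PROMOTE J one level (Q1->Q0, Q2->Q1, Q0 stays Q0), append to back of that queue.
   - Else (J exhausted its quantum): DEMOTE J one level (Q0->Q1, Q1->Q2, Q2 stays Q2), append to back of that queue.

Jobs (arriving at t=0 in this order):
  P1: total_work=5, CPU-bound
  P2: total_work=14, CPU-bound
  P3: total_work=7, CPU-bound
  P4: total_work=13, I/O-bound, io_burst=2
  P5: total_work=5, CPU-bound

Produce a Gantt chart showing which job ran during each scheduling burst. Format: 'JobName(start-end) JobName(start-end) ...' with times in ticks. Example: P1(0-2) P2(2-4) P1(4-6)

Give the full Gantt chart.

Answer: P1(0-3) P2(3-6) P3(6-9) P4(9-11) P5(11-14) P4(14-16) P4(16-18) P4(18-20) P4(20-22) P4(22-24) P4(24-25) P1(25-27) P2(27-31) P3(31-35) P5(35-37) P2(37-44)

Derivation:
t=0-3: P1@Q0 runs 3, rem=2, quantum used, demote→Q1. Q0=[P2,P3,P4,P5] Q1=[P1] Q2=[]
t=3-6: P2@Q0 runs 3, rem=11, quantum used, demote→Q1. Q0=[P3,P4,P5] Q1=[P1,P2] Q2=[]
t=6-9: P3@Q0 runs 3, rem=4, quantum used, demote→Q1. Q0=[P4,P5] Q1=[P1,P2,P3] Q2=[]
t=9-11: P4@Q0 runs 2, rem=11, I/O yield, promote→Q0. Q0=[P5,P4] Q1=[P1,P2,P3] Q2=[]
t=11-14: P5@Q0 runs 3, rem=2, quantum used, demote→Q1. Q0=[P4] Q1=[P1,P2,P3,P5] Q2=[]
t=14-16: P4@Q0 runs 2, rem=9, I/O yield, promote→Q0. Q0=[P4] Q1=[P1,P2,P3,P5] Q2=[]
t=16-18: P4@Q0 runs 2, rem=7, I/O yield, promote→Q0. Q0=[P4] Q1=[P1,P2,P3,P5] Q2=[]
t=18-20: P4@Q0 runs 2, rem=5, I/O yield, promote→Q0. Q0=[P4] Q1=[P1,P2,P3,P5] Q2=[]
t=20-22: P4@Q0 runs 2, rem=3, I/O yield, promote→Q0. Q0=[P4] Q1=[P1,P2,P3,P5] Q2=[]
t=22-24: P4@Q0 runs 2, rem=1, I/O yield, promote→Q0. Q0=[P4] Q1=[P1,P2,P3,P5] Q2=[]
t=24-25: P4@Q0 runs 1, rem=0, completes. Q0=[] Q1=[P1,P2,P3,P5] Q2=[]
t=25-27: P1@Q1 runs 2, rem=0, completes. Q0=[] Q1=[P2,P3,P5] Q2=[]
t=27-31: P2@Q1 runs 4, rem=7, quantum used, demote→Q2. Q0=[] Q1=[P3,P5] Q2=[P2]
t=31-35: P3@Q1 runs 4, rem=0, completes. Q0=[] Q1=[P5] Q2=[P2]
t=35-37: P5@Q1 runs 2, rem=0, completes. Q0=[] Q1=[] Q2=[P2]
t=37-44: P2@Q2 runs 7, rem=0, completes. Q0=[] Q1=[] Q2=[]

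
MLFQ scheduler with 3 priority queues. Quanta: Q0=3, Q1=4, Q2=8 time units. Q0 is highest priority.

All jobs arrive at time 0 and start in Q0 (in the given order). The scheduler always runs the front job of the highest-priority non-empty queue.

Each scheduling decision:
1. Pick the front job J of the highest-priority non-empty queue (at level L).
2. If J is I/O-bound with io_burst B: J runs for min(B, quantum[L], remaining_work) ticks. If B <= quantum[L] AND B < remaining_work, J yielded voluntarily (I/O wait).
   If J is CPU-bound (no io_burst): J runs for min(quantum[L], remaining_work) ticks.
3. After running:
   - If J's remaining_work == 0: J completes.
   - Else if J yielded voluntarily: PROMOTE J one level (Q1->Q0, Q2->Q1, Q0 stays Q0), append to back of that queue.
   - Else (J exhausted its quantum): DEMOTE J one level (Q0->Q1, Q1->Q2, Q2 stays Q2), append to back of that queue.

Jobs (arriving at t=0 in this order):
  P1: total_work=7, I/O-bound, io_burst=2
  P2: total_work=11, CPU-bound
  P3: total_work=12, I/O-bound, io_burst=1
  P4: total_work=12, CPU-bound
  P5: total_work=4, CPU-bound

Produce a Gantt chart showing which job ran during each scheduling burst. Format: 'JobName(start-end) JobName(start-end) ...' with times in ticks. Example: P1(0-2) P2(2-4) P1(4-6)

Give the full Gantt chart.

Answer: P1(0-2) P2(2-5) P3(5-6) P4(6-9) P5(9-12) P1(12-14) P3(14-15) P1(15-17) P3(17-18) P1(18-19) P3(19-20) P3(20-21) P3(21-22) P3(22-23) P3(23-24) P3(24-25) P3(25-26) P3(26-27) P3(27-28) P2(28-32) P4(32-36) P5(36-37) P2(37-41) P4(41-46)

Derivation:
t=0-2: P1@Q0 runs 2, rem=5, I/O yield, promote→Q0. Q0=[P2,P3,P4,P5,P1] Q1=[] Q2=[]
t=2-5: P2@Q0 runs 3, rem=8, quantum used, demote→Q1. Q0=[P3,P4,P5,P1] Q1=[P2] Q2=[]
t=5-6: P3@Q0 runs 1, rem=11, I/O yield, promote→Q0. Q0=[P4,P5,P1,P3] Q1=[P2] Q2=[]
t=6-9: P4@Q0 runs 3, rem=9, quantum used, demote→Q1. Q0=[P5,P1,P3] Q1=[P2,P4] Q2=[]
t=9-12: P5@Q0 runs 3, rem=1, quantum used, demote→Q1. Q0=[P1,P3] Q1=[P2,P4,P5] Q2=[]
t=12-14: P1@Q0 runs 2, rem=3, I/O yield, promote→Q0. Q0=[P3,P1] Q1=[P2,P4,P5] Q2=[]
t=14-15: P3@Q0 runs 1, rem=10, I/O yield, promote→Q0. Q0=[P1,P3] Q1=[P2,P4,P5] Q2=[]
t=15-17: P1@Q0 runs 2, rem=1, I/O yield, promote→Q0. Q0=[P3,P1] Q1=[P2,P4,P5] Q2=[]
t=17-18: P3@Q0 runs 1, rem=9, I/O yield, promote→Q0. Q0=[P1,P3] Q1=[P2,P4,P5] Q2=[]
t=18-19: P1@Q0 runs 1, rem=0, completes. Q0=[P3] Q1=[P2,P4,P5] Q2=[]
t=19-20: P3@Q0 runs 1, rem=8, I/O yield, promote→Q0. Q0=[P3] Q1=[P2,P4,P5] Q2=[]
t=20-21: P3@Q0 runs 1, rem=7, I/O yield, promote→Q0. Q0=[P3] Q1=[P2,P4,P5] Q2=[]
t=21-22: P3@Q0 runs 1, rem=6, I/O yield, promote→Q0. Q0=[P3] Q1=[P2,P4,P5] Q2=[]
t=22-23: P3@Q0 runs 1, rem=5, I/O yield, promote→Q0. Q0=[P3] Q1=[P2,P4,P5] Q2=[]
t=23-24: P3@Q0 runs 1, rem=4, I/O yield, promote→Q0. Q0=[P3] Q1=[P2,P4,P5] Q2=[]
t=24-25: P3@Q0 runs 1, rem=3, I/O yield, promote→Q0. Q0=[P3] Q1=[P2,P4,P5] Q2=[]
t=25-26: P3@Q0 runs 1, rem=2, I/O yield, promote→Q0. Q0=[P3] Q1=[P2,P4,P5] Q2=[]
t=26-27: P3@Q0 runs 1, rem=1, I/O yield, promote→Q0. Q0=[P3] Q1=[P2,P4,P5] Q2=[]
t=27-28: P3@Q0 runs 1, rem=0, completes. Q0=[] Q1=[P2,P4,P5] Q2=[]
t=28-32: P2@Q1 runs 4, rem=4, quantum used, demote→Q2. Q0=[] Q1=[P4,P5] Q2=[P2]
t=32-36: P4@Q1 runs 4, rem=5, quantum used, demote→Q2. Q0=[] Q1=[P5] Q2=[P2,P4]
t=36-37: P5@Q1 runs 1, rem=0, completes. Q0=[] Q1=[] Q2=[P2,P4]
t=37-41: P2@Q2 runs 4, rem=0, completes. Q0=[] Q1=[] Q2=[P4]
t=41-46: P4@Q2 runs 5, rem=0, completes. Q0=[] Q1=[] Q2=[]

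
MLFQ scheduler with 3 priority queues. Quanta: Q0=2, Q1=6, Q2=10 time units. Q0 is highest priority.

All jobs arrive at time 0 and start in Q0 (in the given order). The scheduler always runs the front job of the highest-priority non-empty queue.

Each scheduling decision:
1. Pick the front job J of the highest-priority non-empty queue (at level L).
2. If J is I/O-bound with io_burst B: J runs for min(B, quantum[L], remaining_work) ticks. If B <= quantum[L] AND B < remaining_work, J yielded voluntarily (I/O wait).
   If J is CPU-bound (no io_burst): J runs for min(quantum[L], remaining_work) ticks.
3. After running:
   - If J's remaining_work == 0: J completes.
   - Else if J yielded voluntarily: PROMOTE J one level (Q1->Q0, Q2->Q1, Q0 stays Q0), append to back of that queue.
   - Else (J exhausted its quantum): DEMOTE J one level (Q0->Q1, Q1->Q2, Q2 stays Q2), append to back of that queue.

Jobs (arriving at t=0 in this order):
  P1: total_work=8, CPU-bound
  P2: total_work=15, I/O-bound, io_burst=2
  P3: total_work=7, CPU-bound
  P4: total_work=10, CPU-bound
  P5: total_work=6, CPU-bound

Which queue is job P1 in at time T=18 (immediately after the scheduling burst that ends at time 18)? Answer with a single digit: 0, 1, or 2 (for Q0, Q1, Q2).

Answer: 1

Derivation:
t=0-2: P1@Q0 runs 2, rem=6, quantum used, demote→Q1. Q0=[P2,P3,P4,P5] Q1=[P1] Q2=[]
t=2-4: P2@Q0 runs 2, rem=13, I/O yield, promote→Q0. Q0=[P3,P4,P5,P2] Q1=[P1] Q2=[]
t=4-6: P3@Q0 runs 2, rem=5, quantum used, demote→Q1. Q0=[P4,P5,P2] Q1=[P1,P3] Q2=[]
t=6-8: P4@Q0 runs 2, rem=8, quantum used, demote→Q1. Q0=[P5,P2] Q1=[P1,P3,P4] Q2=[]
t=8-10: P5@Q0 runs 2, rem=4, quantum used, demote→Q1. Q0=[P2] Q1=[P1,P3,P4,P5] Q2=[]
t=10-12: P2@Q0 runs 2, rem=11, I/O yield, promote→Q0. Q0=[P2] Q1=[P1,P3,P4,P5] Q2=[]
t=12-14: P2@Q0 runs 2, rem=9, I/O yield, promote→Q0. Q0=[P2] Q1=[P1,P3,P4,P5] Q2=[]
t=14-16: P2@Q0 runs 2, rem=7, I/O yield, promote→Q0. Q0=[P2] Q1=[P1,P3,P4,P5] Q2=[]
t=16-18: P2@Q0 runs 2, rem=5, I/O yield, promote→Q0. Q0=[P2] Q1=[P1,P3,P4,P5] Q2=[]
t=18-20: P2@Q0 runs 2, rem=3, I/O yield, promote→Q0. Q0=[P2] Q1=[P1,P3,P4,P5] Q2=[]
t=20-22: P2@Q0 runs 2, rem=1, I/O yield, promote→Q0. Q0=[P2] Q1=[P1,P3,P4,P5] Q2=[]
t=22-23: P2@Q0 runs 1, rem=0, completes. Q0=[] Q1=[P1,P3,P4,P5] Q2=[]
t=23-29: P1@Q1 runs 6, rem=0, completes. Q0=[] Q1=[P3,P4,P5] Q2=[]
t=29-34: P3@Q1 runs 5, rem=0, completes. Q0=[] Q1=[P4,P5] Q2=[]
t=34-40: P4@Q1 runs 6, rem=2, quantum used, demote→Q2. Q0=[] Q1=[P5] Q2=[P4]
t=40-44: P5@Q1 runs 4, rem=0, completes. Q0=[] Q1=[] Q2=[P4]
t=44-46: P4@Q2 runs 2, rem=0, completes. Q0=[] Q1=[] Q2=[]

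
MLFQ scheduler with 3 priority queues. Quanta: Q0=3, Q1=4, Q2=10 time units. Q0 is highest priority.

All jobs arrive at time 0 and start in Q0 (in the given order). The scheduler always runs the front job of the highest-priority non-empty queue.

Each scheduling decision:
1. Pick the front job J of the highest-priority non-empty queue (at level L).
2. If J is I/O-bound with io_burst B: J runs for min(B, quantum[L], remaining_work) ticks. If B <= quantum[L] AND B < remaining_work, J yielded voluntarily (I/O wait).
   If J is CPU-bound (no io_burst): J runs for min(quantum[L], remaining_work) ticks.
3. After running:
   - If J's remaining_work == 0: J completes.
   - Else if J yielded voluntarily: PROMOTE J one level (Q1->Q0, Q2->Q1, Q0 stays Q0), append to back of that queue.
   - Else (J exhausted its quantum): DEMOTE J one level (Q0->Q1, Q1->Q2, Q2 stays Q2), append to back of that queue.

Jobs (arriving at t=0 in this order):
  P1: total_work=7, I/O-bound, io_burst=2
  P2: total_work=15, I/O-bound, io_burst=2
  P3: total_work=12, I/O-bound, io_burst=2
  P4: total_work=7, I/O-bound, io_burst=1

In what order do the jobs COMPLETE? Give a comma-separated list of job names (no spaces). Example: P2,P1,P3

Answer: P1,P3,P4,P2

Derivation:
t=0-2: P1@Q0 runs 2, rem=5, I/O yield, promote→Q0. Q0=[P2,P3,P4,P1] Q1=[] Q2=[]
t=2-4: P2@Q0 runs 2, rem=13, I/O yield, promote→Q0. Q0=[P3,P4,P1,P2] Q1=[] Q2=[]
t=4-6: P3@Q0 runs 2, rem=10, I/O yield, promote→Q0. Q0=[P4,P1,P2,P3] Q1=[] Q2=[]
t=6-7: P4@Q0 runs 1, rem=6, I/O yield, promote→Q0. Q0=[P1,P2,P3,P4] Q1=[] Q2=[]
t=7-9: P1@Q0 runs 2, rem=3, I/O yield, promote→Q0. Q0=[P2,P3,P4,P1] Q1=[] Q2=[]
t=9-11: P2@Q0 runs 2, rem=11, I/O yield, promote→Q0. Q0=[P3,P4,P1,P2] Q1=[] Q2=[]
t=11-13: P3@Q0 runs 2, rem=8, I/O yield, promote→Q0. Q0=[P4,P1,P2,P3] Q1=[] Q2=[]
t=13-14: P4@Q0 runs 1, rem=5, I/O yield, promote→Q0. Q0=[P1,P2,P3,P4] Q1=[] Q2=[]
t=14-16: P1@Q0 runs 2, rem=1, I/O yield, promote→Q0. Q0=[P2,P3,P4,P1] Q1=[] Q2=[]
t=16-18: P2@Q0 runs 2, rem=9, I/O yield, promote→Q0. Q0=[P3,P4,P1,P2] Q1=[] Q2=[]
t=18-20: P3@Q0 runs 2, rem=6, I/O yield, promote→Q0. Q0=[P4,P1,P2,P3] Q1=[] Q2=[]
t=20-21: P4@Q0 runs 1, rem=4, I/O yield, promote→Q0. Q0=[P1,P2,P3,P4] Q1=[] Q2=[]
t=21-22: P1@Q0 runs 1, rem=0, completes. Q0=[P2,P3,P4] Q1=[] Q2=[]
t=22-24: P2@Q0 runs 2, rem=7, I/O yield, promote→Q0. Q0=[P3,P4,P2] Q1=[] Q2=[]
t=24-26: P3@Q0 runs 2, rem=4, I/O yield, promote→Q0. Q0=[P4,P2,P3] Q1=[] Q2=[]
t=26-27: P4@Q0 runs 1, rem=3, I/O yield, promote→Q0. Q0=[P2,P3,P4] Q1=[] Q2=[]
t=27-29: P2@Q0 runs 2, rem=5, I/O yield, promote→Q0. Q0=[P3,P4,P2] Q1=[] Q2=[]
t=29-31: P3@Q0 runs 2, rem=2, I/O yield, promote→Q0. Q0=[P4,P2,P3] Q1=[] Q2=[]
t=31-32: P4@Q0 runs 1, rem=2, I/O yield, promote→Q0. Q0=[P2,P3,P4] Q1=[] Q2=[]
t=32-34: P2@Q0 runs 2, rem=3, I/O yield, promote→Q0. Q0=[P3,P4,P2] Q1=[] Q2=[]
t=34-36: P3@Q0 runs 2, rem=0, completes. Q0=[P4,P2] Q1=[] Q2=[]
t=36-37: P4@Q0 runs 1, rem=1, I/O yield, promote→Q0. Q0=[P2,P4] Q1=[] Q2=[]
t=37-39: P2@Q0 runs 2, rem=1, I/O yield, promote→Q0. Q0=[P4,P2] Q1=[] Q2=[]
t=39-40: P4@Q0 runs 1, rem=0, completes. Q0=[P2] Q1=[] Q2=[]
t=40-41: P2@Q0 runs 1, rem=0, completes. Q0=[] Q1=[] Q2=[]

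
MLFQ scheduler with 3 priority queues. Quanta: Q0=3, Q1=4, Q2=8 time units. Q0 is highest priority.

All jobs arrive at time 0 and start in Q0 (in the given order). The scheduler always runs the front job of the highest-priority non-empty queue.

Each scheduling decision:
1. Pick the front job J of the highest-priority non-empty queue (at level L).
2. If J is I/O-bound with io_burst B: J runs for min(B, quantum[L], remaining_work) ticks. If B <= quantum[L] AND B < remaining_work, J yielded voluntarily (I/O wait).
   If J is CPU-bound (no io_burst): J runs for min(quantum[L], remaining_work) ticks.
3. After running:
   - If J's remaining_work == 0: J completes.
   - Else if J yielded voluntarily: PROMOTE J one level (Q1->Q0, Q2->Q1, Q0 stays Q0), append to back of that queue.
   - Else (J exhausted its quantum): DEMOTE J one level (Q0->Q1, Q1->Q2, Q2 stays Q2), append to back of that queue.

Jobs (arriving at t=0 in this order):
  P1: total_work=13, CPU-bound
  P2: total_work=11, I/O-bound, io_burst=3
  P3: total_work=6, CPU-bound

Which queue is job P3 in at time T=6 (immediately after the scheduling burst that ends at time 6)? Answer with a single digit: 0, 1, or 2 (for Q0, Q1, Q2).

t=0-3: P1@Q0 runs 3, rem=10, quantum used, demote→Q1. Q0=[P2,P3] Q1=[P1] Q2=[]
t=3-6: P2@Q0 runs 3, rem=8, I/O yield, promote→Q0. Q0=[P3,P2] Q1=[P1] Q2=[]
t=6-9: P3@Q0 runs 3, rem=3, quantum used, demote→Q1. Q0=[P2] Q1=[P1,P3] Q2=[]
t=9-12: P2@Q0 runs 3, rem=5, I/O yield, promote→Q0. Q0=[P2] Q1=[P1,P3] Q2=[]
t=12-15: P2@Q0 runs 3, rem=2, I/O yield, promote→Q0. Q0=[P2] Q1=[P1,P3] Q2=[]
t=15-17: P2@Q0 runs 2, rem=0, completes. Q0=[] Q1=[P1,P3] Q2=[]
t=17-21: P1@Q1 runs 4, rem=6, quantum used, demote→Q2. Q0=[] Q1=[P3] Q2=[P1]
t=21-24: P3@Q1 runs 3, rem=0, completes. Q0=[] Q1=[] Q2=[P1]
t=24-30: P1@Q2 runs 6, rem=0, completes. Q0=[] Q1=[] Q2=[]

Answer: 0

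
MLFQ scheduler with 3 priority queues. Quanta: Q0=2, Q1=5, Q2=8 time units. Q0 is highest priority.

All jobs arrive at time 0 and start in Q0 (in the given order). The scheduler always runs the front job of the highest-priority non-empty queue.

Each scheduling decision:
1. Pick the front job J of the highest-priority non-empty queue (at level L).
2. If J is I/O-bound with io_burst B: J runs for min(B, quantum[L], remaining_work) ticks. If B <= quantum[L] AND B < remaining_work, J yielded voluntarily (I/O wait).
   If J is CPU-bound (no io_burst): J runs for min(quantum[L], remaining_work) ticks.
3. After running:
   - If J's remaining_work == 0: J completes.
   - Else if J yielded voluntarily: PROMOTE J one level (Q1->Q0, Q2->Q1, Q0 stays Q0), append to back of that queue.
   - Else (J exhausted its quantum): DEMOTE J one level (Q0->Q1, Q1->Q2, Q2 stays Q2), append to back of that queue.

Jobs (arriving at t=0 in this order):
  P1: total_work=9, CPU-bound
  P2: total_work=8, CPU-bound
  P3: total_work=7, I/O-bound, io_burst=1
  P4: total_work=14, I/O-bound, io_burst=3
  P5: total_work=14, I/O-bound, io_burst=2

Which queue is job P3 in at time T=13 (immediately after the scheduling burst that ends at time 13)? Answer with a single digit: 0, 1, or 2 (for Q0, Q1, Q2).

t=0-2: P1@Q0 runs 2, rem=7, quantum used, demote→Q1. Q0=[P2,P3,P4,P5] Q1=[P1] Q2=[]
t=2-4: P2@Q0 runs 2, rem=6, quantum used, demote→Q1. Q0=[P3,P4,P5] Q1=[P1,P2] Q2=[]
t=4-5: P3@Q0 runs 1, rem=6, I/O yield, promote→Q0. Q0=[P4,P5,P3] Q1=[P1,P2] Q2=[]
t=5-7: P4@Q0 runs 2, rem=12, quantum used, demote→Q1. Q0=[P5,P3] Q1=[P1,P2,P4] Q2=[]
t=7-9: P5@Q0 runs 2, rem=12, I/O yield, promote→Q0. Q0=[P3,P5] Q1=[P1,P2,P4] Q2=[]
t=9-10: P3@Q0 runs 1, rem=5, I/O yield, promote→Q0. Q0=[P5,P3] Q1=[P1,P2,P4] Q2=[]
t=10-12: P5@Q0 runs 2, rem=10, I/O yield, promote→Q0. Q0=[P3,P5] Q1=[P1,P2,P4] Q2=[]
t=12-13: P3@Q0 runs 1, rem=4, I/O yield, promote→Q0. Q0=[P5,P3] Q1=[P1,P2,P4] Q2=[]
t=13-15: P5@Q0 runs 2, rem=8, I/O yield, promote→Q0. Q0=[P3,P5] Q1=[P1,P2,P4] Q2=[]
t=15-16: P3@Q0 runs 1, rem=3, I/O yield, promote→Q0. Q0=[P5,P3] Q1=[P1,P2,P4] Q2=[]
t=16-18: P5@Q0 runs 2, rem=6, I/O yield, promote→Q0. Q0=[P3,P5] Q1=[P1,P2,P4] Q2=[]
t=18-19: P3@Q0 runs 1, rem=2, I/O yield, promote→Q0. Q0=[P5,P3] Q1=[P1,P2,P4] Q2=[]
t=19-21: P5@Q0 runs 2, rem=4, I/O yield, promote→Q0. Q0=[P3,P5] Q1=[P1,P2,P4] Q2=[]
t=21-22: P3@Q0 runs 1, rem=1, I/O yield, promote→Q0. Q0=[P5,P3] Q1=[P1,P2,P4] Q2=[]
t=22-24: P5@Q0 runs 2, rem=2, I/O yield, promote→Q0. Q0=[P3,P5] Q1=[P1,P2,P4] Q2=[]
t=24-25: P3@Q0 runs 1, rem=0, completes. Q0=[P5] Q1=[P1,P2,P4] Q2=[]
t=25-27: P5@Q0 runs 2, rem=0, completes. Q0=[] Q1=[P1,P2,P4] Q2=[]
t=27-32: P1@Q1 runs 5, rem=2, quantum used, demote→Q2. Q0=[] Q1=[P2,P4] Q2=[P1]
t=32-37: P2@Q1 runs 5, rem=1, quantum used, demote→Q2. Q0=[] Q1=[P4] Q2=[P1,P2]
t=37-40: P4@Q1 runs 3, rem=9, I/O yield, promote→Q0. Q0=[P4] Q1=[] Q2=[P1,P2]
t=40-42: P4@Q0 runs 2, rem=7, quantum used, demote→Q1. Q0=[] Q1=[P4] Q2=[P1,P2]
t=42-45: P4@Q1 runs 3, rem=4, I/O yield, promote→Q0. Q0=[P4] Q1=[] Q2=[P1,P2]
t=45-47: P4@Q0 runs 2, rem=2, quantum used, demote→Q1. Q0=[] Q1=[P4] Q2=[P1,P2]
t=47-49: P4@Q1 runs 2, rem=0, completes. Q0=[] Q1=[] Q2=[P1,P2]
t=49-51: P1@Q2 runs 2, rem=0, completes. Q0=[] Q1=[] Q2=[P2]
t=51-52: P2@Q2 runs 1, rem=0, completes. Q0=[] Q1=[] Q2=[]

Answer: 0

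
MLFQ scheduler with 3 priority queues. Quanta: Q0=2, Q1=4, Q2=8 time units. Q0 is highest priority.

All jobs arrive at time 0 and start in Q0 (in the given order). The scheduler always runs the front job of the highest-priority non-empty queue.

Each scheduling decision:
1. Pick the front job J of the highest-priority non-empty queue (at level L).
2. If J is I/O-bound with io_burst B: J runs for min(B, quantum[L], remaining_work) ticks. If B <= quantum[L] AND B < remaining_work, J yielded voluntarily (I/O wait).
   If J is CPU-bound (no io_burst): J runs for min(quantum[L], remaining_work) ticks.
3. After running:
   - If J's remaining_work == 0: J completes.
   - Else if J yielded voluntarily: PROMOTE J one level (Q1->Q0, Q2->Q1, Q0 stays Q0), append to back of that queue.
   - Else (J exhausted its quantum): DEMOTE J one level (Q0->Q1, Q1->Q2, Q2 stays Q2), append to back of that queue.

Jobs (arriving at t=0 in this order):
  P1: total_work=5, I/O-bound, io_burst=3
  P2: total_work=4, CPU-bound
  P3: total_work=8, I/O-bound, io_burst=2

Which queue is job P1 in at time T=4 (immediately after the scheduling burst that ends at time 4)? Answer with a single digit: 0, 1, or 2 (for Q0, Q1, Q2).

t=0-2: P1@Q0 runs 2, rem=3, quantum used, demote→Q1. Q0=[P2,P3] Q1=[P1] Q2=[]
t=2-4: P2@Q0 runs 2, rem=2, quantum used, demote→Q1. Q0=[P3] Q1=[P1,P2] Q2=[]
t=4-6: P3@Q0 runs 2, rem=6, I/O yield, promote→Q0. Q0=[P3] Q1=[P1,P2] Q2=[]
t=6-8: P3@Q0 runs 2, rem=4, I/O yield, promote→Q0. Q0=[P3] Q1=[P1,P2] Q2=[]
t=8-10: P3@Q0 runs 2, rem=2, I/O yield, promote→Q0. Q0=[P3] Q1=[P1,P2] Q2=[]
t=10-12: P3@Q0 runs 2, rem=0, completes. Q0=[] Q1=[P1,P2] Q2=[]
t=12-15: P1@Q1 runs 3, rem=0, completes. Q0=[] Q1=[P2] Q2=[]
t=15-17: P2@Q1 runs 2, rem=0, completes. Q0=[] Q1=[] Q2=[]

Answer: 1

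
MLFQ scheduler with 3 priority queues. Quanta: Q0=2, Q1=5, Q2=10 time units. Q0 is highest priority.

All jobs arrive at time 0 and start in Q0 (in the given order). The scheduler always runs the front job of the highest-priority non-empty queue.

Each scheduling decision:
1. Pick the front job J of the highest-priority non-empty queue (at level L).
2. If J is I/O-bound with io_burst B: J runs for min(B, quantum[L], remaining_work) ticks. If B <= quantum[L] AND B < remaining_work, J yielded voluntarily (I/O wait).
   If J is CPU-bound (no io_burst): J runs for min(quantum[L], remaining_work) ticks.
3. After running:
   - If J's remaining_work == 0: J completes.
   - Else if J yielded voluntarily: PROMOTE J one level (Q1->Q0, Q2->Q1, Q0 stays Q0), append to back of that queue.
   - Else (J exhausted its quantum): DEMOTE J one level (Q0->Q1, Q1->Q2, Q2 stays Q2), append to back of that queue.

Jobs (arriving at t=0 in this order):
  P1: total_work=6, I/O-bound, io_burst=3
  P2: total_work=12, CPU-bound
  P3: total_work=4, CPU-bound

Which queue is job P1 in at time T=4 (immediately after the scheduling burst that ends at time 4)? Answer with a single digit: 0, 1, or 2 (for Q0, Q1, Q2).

t=0-2: P1@Q0 runs 2, rem=4, quantum used, demote→Q1. Q0=[P2,P3] Q1=[P1] Q2=[]
t=2-4: P2@Q0 runs 2, rem=10, quantum used, demote→Q1. Q0=[P3] Q1=[P1,P2] Q2=[]
t=4-6: P3@Q0 runs 2, rem=2, quantum used, demote→Q1. Q0=[] Q1=[P1,P2,P3] Q2=[]
t=6-9: P1@Q1 runs 3, rem=1, I/O yield, promote→Q0. Q0=[P1] Q1=[P2,P3] Q2=[]
t=9-10: P1@Q0 runs 1, rem=0, completes. Q0=[] Q1=[P2,P3] Q2=[]
t=10-15: P2@Q1 runs 5, rem=5, quantum used, demote→Q2. Q0=[] Q1=[P3] Q2=[P2]
t=15-17: P3@Q1 runs 2, rem=0, completes. Q0=[] Q1=[] Q2=[P2]
t=17-22: P2@Q2 runs 5, rem=0, completes. Q0=[] Q1=[] Q2=[]

Answer: 1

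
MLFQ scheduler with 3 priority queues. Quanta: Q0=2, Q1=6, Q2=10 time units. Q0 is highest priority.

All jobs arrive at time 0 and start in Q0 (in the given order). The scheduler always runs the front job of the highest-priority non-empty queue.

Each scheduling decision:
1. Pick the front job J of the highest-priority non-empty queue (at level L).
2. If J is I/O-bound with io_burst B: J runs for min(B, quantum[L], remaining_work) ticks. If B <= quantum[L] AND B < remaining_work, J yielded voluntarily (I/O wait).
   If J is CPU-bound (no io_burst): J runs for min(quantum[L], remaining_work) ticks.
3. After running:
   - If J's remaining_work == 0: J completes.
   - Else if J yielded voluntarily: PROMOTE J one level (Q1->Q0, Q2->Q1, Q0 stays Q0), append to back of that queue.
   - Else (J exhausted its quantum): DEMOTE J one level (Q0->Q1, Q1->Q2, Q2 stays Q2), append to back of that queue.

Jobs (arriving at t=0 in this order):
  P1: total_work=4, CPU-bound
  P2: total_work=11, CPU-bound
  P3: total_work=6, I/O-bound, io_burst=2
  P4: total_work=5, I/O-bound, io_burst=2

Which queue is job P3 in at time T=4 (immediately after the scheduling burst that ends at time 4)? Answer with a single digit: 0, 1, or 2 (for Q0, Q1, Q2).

Answer: 0

Derivation:
t=0-2: P1@Q0 runs 2, rem=2, quantum used, demote→Q1. Q0=[P2,P3,P4] Q1=[P1] Q2=[]
t=2-4: P2@Q0 runs 2, rem=9, quantum used, demote→Q1. Q0=[P3,P4] Q1=[P1,P2] Q2=[]
t=4-6: P3@Q0 runs 2, rem=4, I/O yield, promote→Q0. Q0=[P4,P3] Q1=[P1,P2] Q2=[]
t=6-8: P4@Q0 runs 2, rem=3, I/O yield, promote→Q0. Q0=[P3,P4] Q1=[P1,P2] Q2=[]
t=8-10: P3@Q0 runs 2, rem=2, I/O yield, promote→Q0. Q0=[P4,P3] Q1=[P1,P2] Q2=[]
t=10-12: P4@Q0 runs 2, rem=1, I/O yield, promote→Q0. Q0=[P3,P4] Q1=[P1,P2] Q2=[]
t=12-14: P3@Q0 runs 2, rem=0, completes. Q0=[P4] Q1=[P1,P2] Q2=[]
t=14-15: P4@Q0 runs 1, rem=0, completes. Q0=[] Q1=[P1,P2] Q2=[]
t=15-17: P1@Q1 runs 2, rem=0, completes. Q0=[] Q1=[P2] Q2=[]
t=17-23: P2@Q1 runs 6, rem=3, quantum used, demote→Q2. Q0=[] Q1=[] Q2=[P2]
t=23-26: P2@Q2 runs 3, rem=0, completes. Q0=[] Q1=[] Q2=[]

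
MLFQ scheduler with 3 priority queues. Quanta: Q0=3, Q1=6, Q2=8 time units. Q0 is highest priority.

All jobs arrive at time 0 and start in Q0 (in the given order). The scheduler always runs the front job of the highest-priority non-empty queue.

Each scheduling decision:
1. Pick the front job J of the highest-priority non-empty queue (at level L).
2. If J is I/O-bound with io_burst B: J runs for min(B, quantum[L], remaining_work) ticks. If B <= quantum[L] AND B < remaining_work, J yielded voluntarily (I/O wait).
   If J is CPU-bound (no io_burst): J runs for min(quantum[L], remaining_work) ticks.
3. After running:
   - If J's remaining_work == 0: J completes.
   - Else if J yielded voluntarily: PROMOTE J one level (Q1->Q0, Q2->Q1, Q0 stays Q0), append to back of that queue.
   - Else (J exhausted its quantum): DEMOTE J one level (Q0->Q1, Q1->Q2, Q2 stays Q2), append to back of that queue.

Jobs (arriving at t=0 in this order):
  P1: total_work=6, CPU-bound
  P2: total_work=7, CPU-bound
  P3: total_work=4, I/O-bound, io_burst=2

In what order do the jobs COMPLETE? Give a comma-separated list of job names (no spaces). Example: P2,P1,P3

Answer: P3,P1,P2

Derivation:
t=0-3: P1@Q0 runs 3, rem=3, quantum used, demote→Q1. Q0=[P2,P3] Q1=[P1] Q2=[]
t=3-6: P2@Q0 runs 3, rem=4, quantum used, demote→Q1. Q0=[P3] Q1=[P1,P2] Q2=[]
t=6-8: P3@Q0 runs 2, rem=2, I/O yield, promote→Q0. Q0=[P3] Q1=[P1,P2] Q2=[]
t=8-10: P3@Q0 runs 2, rem=0, completes. Q0=[] Q1=[P1,P2] Q2=[]
t=10-13: P1@Q1 runs 3, rem=0, completes. Q0=[] Q1=[P2] Q2=[]
t=13-17: P2@Q1 runs 4, rem=0, completes. Q0=[] Q1=[] Q2=[]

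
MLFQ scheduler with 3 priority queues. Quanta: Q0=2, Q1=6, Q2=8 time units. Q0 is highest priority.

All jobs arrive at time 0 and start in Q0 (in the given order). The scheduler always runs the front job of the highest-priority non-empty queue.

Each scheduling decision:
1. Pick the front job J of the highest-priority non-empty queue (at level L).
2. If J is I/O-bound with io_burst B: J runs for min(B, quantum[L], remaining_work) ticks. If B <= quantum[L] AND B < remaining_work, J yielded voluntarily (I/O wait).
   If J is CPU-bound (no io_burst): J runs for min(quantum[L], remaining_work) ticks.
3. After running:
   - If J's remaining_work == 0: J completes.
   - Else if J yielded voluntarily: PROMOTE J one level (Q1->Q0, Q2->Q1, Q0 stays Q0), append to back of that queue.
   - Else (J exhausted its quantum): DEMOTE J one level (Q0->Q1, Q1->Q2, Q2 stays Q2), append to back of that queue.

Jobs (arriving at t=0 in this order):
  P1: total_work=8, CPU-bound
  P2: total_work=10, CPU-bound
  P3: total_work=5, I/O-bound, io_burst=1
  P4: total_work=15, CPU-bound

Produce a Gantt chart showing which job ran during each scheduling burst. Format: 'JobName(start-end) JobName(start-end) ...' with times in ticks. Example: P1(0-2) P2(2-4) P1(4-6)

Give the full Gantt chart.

t=0-2: P1@Q0 runs 2, rem=6, quantum used, demote→Q1. Q0=[P2,P3,P4] Q1=[P1] Q2=[]
t=2-4: P2@Q0 runs 2, rem=8, quantum used, demote→Q1. Q0=[P3,P4] Q1=[P1,P2] Q2=[]
t=4-5: P3@Q0 runs 1, rem=4, I/O yield, promote→Q0. Q0=[P4,P3] Q1=[P1,P2] Q2=[]
t=5-7: P4@Q0 runs 2, rem=13, quantum used, demote→Q1. Q0=[P3] Q1=[P1,P2,P4] Q2=[]
t=7-8: P3@Q0 runs 1, rem=3, I/O yield, promote→Q0. Q0=[P3] Q1=[P1,P2,P4] Q2=[]
t=8-9: P3@Q0 runs 1, rem=2, I/O yield, promote→Q0. Q0=[P3] Q1=[P1,P2,P4] Q2=[]
t=9-10: P3@Q0 runs 1, rem=1, I/O yield, promote→Q0. Q0=[P3] Q1=[P1,P2,P4] Q2=[]
t=10-11: P3@Q0 runs 1, rem=0, completes. Q0=[] Q1=[P1,P2,P4] Q2=[]
t=11-17: P1@Q1 runs 6, rem=0, completes. Q0=[] Q1=[P2,P4] Q2=[]
t=17-23: P2@Q1 runs 6, rem=2, quantum used, demote→Q2. Q0=[] Q1=[P4] Q2=[P2]
t=23-29: P4@Q1 runs 6, rem=7, quantum used, demote→Q2. Q0=[] Q1=[] Q2=[P2,P4]
t=29-31: P2@Q2 runs 2, rem=0, completes. Q0=[] Q1=[] Q2=[P4]
t=31-38: P4@Q2 runs 7, rem=0, completes. Q0=[] Q1=[] Q2=[]

Answer: P1(0-2) P2(2-4) P3(4-5) P4(5-7) P3(7-8) P3(8-9) P3(9-10) P3(10-11) P1(11-17) P2(17-23) P4(23-29) P2(29-31) P4(31-38)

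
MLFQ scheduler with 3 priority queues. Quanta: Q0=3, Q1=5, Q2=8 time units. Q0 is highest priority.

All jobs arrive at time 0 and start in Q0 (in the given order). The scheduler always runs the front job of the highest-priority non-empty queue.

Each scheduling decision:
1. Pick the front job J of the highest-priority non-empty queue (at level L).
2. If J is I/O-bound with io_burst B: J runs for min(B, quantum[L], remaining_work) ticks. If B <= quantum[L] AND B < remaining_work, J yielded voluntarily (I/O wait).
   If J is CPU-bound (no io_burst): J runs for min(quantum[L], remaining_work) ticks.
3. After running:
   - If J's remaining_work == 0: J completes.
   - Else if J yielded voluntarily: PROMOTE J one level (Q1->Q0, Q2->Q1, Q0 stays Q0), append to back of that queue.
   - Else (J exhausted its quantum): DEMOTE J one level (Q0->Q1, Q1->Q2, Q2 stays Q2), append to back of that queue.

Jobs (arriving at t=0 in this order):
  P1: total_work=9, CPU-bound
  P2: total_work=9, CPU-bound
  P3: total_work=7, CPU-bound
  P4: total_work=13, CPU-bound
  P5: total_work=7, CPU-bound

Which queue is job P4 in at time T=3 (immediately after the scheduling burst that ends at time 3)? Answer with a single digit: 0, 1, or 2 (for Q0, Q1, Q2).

t=0-3: P1@Q0 runs 3, rem=6, quantum used, demote→Q1. Q0=[P2,P3,P4,P5] Q1=[P1] Q2=[]
t=3-6: P2@Q0 runs 3, rem=6, quantum used, demote→Q1. Q0=[P3,P4,P5] Q1=[P1,P2] Q2=[]
t=6-9: P3@Q0 runs 3, rem=4, quantum used, demote→Q1. Q0=[P4,P5] Q1=[P1,P2,P3] Q2=[]
t=9-12: P4@Q0 runs 3, rem=10, quantum used, demote→Q1. Q0=[P5] Q1=[P1,P2,P3,P4] Q2=[]
t=12-15: P5@Q0 runs 3, rem=4, quantum used, demote→Q1. Q0=[] Q1=[P1,P2,P3,P4,P5] Q2=[]
t=15-20: P1@Q1 runs 5, rem=1, quantum used, demote→Q2. Q0=[] Q1=[P2,P3,P4,P5] Q2=[P1]
t=20-25: P2@Q1 runs 5, rem=1, quantum used, demote→Q2. Q0=[] Q1=[P3,P4,P5] Q2=[P1,P2]
t=25-29: P3@Q1 runs 4, rem=0, completes. Q0=[] Q1=[P4,P5] Q2=[P1,P2]
t=29-34: P4@Q1 runs 5, rem=5, quantum used, demote→Q2. Q0=[] Q1=[P5] Q2=[P1,P2,P4]
t=34-38: P5@Q1 runs 4, rem=0, completes. Q0=[] Q1=[] Q2=[P1,P2,P4]
t=38-39: P1@Q2 runs 1, rem=0, completes. Q0=[] Q1=[] Q2=[P2,P4]
t=39-40: P2@Q2 runs 1, rem=0, completes. Q0=[] Q1=[] Q2=[P4]
t=40-45: P4@Q2 runs 5, rem=0, completes. Q0=[] Q1=[] Q2=[]

Answer: 0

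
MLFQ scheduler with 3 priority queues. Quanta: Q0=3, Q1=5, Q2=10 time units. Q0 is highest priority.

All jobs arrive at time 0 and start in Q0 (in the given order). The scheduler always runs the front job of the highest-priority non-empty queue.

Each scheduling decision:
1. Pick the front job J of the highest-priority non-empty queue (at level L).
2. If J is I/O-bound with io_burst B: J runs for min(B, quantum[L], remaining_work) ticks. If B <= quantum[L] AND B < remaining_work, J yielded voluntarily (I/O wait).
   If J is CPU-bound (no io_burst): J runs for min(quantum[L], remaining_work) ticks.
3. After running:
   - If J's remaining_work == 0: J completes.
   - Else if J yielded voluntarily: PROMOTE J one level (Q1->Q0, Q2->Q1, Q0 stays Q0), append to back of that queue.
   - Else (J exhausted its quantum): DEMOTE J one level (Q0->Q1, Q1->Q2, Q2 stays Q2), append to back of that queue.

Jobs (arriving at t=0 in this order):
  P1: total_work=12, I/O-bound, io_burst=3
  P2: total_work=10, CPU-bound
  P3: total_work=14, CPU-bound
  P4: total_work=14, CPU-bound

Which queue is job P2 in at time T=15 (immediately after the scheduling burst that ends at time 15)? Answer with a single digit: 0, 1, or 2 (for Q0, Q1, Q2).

Answer: 1

Derivation:
t=0-3: P1@Q0 runs 3, rem=9, I/O yield, promote→Q0. Q0=[P2,P3,P4,P1] Q1=[] Q2=[]
t=3-6: P2@Q0 runs 3, rem=7, quantum used, demote→Q1. Q0=[P3,P4,P1] Q1=[P2] Q2=[]
t=6-9: P3@Q0 runs 3, rem=11, quantum used, demote→Q1. Q0=[P4,P1] Q1=[P2,P3] Q2=[]
t=9-12: P4@Q0 runs 3, rem=11, quantum used, demote→Q1. Q0=[P1] Q1=[P2,P3,P4] Q2=[]
t=12-15: P1@Q0 runs 3, rem=6, I/O yield, promote→Q0. Q0=[P1] Q1=[P2,P3,P4] Q2=[]
t=15-18: P1@Q0 runs 3, rem=3, I/O yield, promote→Q0. Q0=[P1] Q1=[P2,P3,P4] Q2=[]
t=18-21: P1@Q0 runs 3, rem=0, completes. Q0=[] Q1=[P2,P3,P4] Q2=[]
t=21-26: P2@Q1 runs 5, rem=2, quantum used, demote→Q2. Q0=[] Q1=[P3,P4] Q2=[P2]
t=26-31: P3@Q1 runs 5, rem=6, quantum used, demote→Q2. Q0=[] Q1=[P4] Q2=[P2,P3]
t=31-36: P4@Q1 runs 5, rem=6, quantum used, demote→Q2. Q0=[] Q1=[] Q2=[P2,P3,P4]
t=36-38: P2@Q2 runs 2, rem=0, completes. Q0=[] Q1=[] Q2=[P3,P4]
t=38-44: P3@Q2 runs 6, rem=0, completes. Q0=[] Q1=[] Q2=[P4]
t=44-50: P4@Q2 runs 6, rem=0, completes. Q0=[] Q1=[] Q2=[]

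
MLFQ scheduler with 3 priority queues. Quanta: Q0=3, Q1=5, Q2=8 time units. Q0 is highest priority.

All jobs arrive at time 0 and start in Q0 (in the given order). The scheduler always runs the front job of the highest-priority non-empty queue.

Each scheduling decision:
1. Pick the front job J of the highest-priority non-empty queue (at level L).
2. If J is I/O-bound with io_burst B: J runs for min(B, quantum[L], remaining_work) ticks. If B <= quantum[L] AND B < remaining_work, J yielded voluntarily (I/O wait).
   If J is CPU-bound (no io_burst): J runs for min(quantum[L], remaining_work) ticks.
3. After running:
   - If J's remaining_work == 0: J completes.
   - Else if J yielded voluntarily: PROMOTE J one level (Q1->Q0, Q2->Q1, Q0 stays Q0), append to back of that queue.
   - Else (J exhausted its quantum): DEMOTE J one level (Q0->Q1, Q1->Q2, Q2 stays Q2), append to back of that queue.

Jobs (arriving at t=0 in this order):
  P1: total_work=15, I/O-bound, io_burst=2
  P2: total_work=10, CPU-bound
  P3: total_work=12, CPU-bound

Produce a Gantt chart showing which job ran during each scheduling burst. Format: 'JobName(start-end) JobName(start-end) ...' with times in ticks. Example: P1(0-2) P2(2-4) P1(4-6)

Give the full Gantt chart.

Answer: P1(0-2) P2(2-5) P3(5-8) P1(8-10) P1(10-12) P1(12-14) P1(14-16) P1(16-18) P1(18-20) P1(20-21) P2(21-26) P3(26-31) P2(31-33) P3(33-37)

Derivation:
t=0-2: P1@Q0 runs 2, rem=13, I/O yield, promote→Q0. Q0=[P2,P3,P1] Q1=[] Q2=[]
t=2-5: P2@Q0 runs 3, rem=7, quantum used, demote→Q1. Q0=[P3,P1] Q1=[P2] Q2=[]
t=5-8: P3@Q0 runs 3, rem=9, quantum used, demote→Q1. Q0=[P1] Q1=[P2,P3] Q2=[]
t=8-10: P1@Q0 runs 2, rem=11, I/O yield, promote→Q0. Q0=[P1] Q1=[P2,P3] Q2=[]
t=10-12: P1@Q0 runs 2, rem=9, I/O yield, promote→Q0. Q0=[P1] Q1=[P2,P3] Q2=[]
t=12-14: P1@Q0 runs 2, rem=7, I/O yield, promote→Q0. Q0=[P1] Q1=[P2,P3] Q2=[]
t=14-16: P1@Q0 runs 2, rem=5, I/O yield, promote→Q0. Q0=[P1] Q1=[P2,P3] Q2=[]
t=16-18: P1@Q0 runs 2, rem=3, I/O yield, promote→Q0. Q0=[P1] Q1=[P2,P3] Q2=[]
t=18-20: P1@Q0 runs 2, rem=1, I/O yield, promote→Q0. Q0=[P1] Q1=[P2,P3] Q2=[]
t=20-21: P1@Q0 runs 1, rem=0, completes. Q0=[] Q1=[P2,P3] Q2=[]
t=21-26: P2@Q1 runs 5, rem=2, quantum used, demote→Q2. Q0=[] Q1=[P3] Q2=[P2]
t=26-31: P3@Q1 runs 5, rem=4, quantum used, demote→Q2. Q0=[] Q1=[] Q2=[P2,P3]
t=31-33: P2@Q2 runs 2, rem=0, completes. Q0=[] Q1=[] Q2=[P3]
t=33-37: P3@Q2 runs 4, rem=0, completes. Q0=[] Q1=[] Q2=[]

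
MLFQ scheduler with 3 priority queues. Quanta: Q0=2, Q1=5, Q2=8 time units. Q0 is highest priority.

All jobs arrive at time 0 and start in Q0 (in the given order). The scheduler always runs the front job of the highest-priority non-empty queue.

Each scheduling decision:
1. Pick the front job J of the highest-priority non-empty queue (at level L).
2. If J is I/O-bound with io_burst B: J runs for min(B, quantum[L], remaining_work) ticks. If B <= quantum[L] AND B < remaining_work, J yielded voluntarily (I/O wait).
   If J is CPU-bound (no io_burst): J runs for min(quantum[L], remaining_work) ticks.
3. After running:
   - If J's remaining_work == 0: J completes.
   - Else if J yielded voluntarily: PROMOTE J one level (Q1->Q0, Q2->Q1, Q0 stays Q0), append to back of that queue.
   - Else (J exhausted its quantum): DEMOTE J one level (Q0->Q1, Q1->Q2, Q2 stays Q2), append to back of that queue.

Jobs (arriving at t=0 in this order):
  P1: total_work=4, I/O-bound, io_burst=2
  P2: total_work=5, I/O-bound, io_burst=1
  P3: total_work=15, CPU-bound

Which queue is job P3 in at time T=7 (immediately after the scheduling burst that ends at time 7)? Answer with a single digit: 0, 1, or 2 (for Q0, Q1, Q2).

Answer: 1

Derivation:
t=0-2: P1@Q0 runs 2, rem=2, I/O yield, promote→Q0. Q0=[P2,P3,P1] Q1=[] Q2=[]
t=2-3: P2@Q0 runs 1, rem=4, I/O yield, promote→Q0. Q0=[P3,P1,P2] Q1=[] Q2=[]
t=3-5: P3@Q0 runs 2, rem=13, quantum used, demote→Q1. Q0=[P1,P2] Q1=[P3] Q2=[]
t=5-7: P1@Q0 runs 2, rem=0, completes. Q0=[P2] Q1=[P3] Q2=[]
t=7-8: P2@Q0 runs 1, rem=3, I/O yield, promote→Q0. Q0=[P2] Q1=[P3] Q2=[]
t=8-9: P2@Q0 runs 1, rem=2, I/O yield, promote→Q0. Q0=[P2] Q1=[P3] Q2=[]
t=9-10: P2@Q0 runs 1, rem=1, I/O yield, promote→Q0. Q0=[P2] Q1=[P3] Q2=[]
t=10-11: P2@Q0 runs 1, rem=0, completes. Q0=[] Q1=[P3] Q2=[]
t=11-16: P3@Q1 runs 5, rem=8, quantum used, demote→Q2. Q0=[] Q1=[] Q2=[P3]
t=16-24: P3@Q2 runs 8, rem=0, completes. Q0=[] Q1=[] Q2=[]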